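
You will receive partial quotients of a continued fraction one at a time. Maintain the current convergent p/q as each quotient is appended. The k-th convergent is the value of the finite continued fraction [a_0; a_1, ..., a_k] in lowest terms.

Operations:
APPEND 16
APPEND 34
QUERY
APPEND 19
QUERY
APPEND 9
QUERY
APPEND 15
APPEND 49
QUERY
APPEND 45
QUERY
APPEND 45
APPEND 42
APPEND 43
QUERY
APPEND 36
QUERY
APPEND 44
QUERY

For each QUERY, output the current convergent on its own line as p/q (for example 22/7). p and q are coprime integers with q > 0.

545/34
10371/647
93884/5857
69606803/4342455
3133724766/195498977
255079359005249/15913252586951
9188785721207196/573246964078853
404561651092121873/25238779672056483

APPEND 16: p_0 = 16·1 + 0 = 16, q_0 = 16·0 + 1 = 1 → 16/1
APPEND 34: p_1 = 34·16 + 1 = 545, q_1 = 34·1 + 0 = 34 → 545/34
APPEND 19: p_2 = 19·545 + 16 = 10371, q_2 = 19·34 + 1 = 647 → 10371/647
APPEND 9: p_3 = 9·10371 + 545 = 93884, q_3 = 9·647 + 34 = 5857 → 93884/5857
APPEND 15: p_4 = 15·93884 + 10371 = 1418631, q_4 = 15·5857 + 647 = 88502 → 1418631/88502
APPEND 49: p_5 = 49·1418631 + 93884 = 69606803, q_5 = 49·88502 + 5857 = 4342455 → 69606803/4342455
APPEND 45: p_6 = 45·69606803 + 1418631 = 3133724766, q_6 = 45·4342455 + 88502 = 195498977 → 3133724766/195498977
APPEND 45: p_7 = 45·3133724766 + 69606803 = 141087221273, q_7 = 45·195498977 + 4342455 = 8801796420 → 141087221273/8801796420
APPEND 42: p_8 = 42·141087221273 + 3133724766 = 5928797018232, q_8 = 42·8801796420 + 195498977 = 369870948617 → 5928797018232/369870948617
APPEND 43: p_9 = 43·5928797018232 + 141087221273 = 255079359005249, q_9 = 43·369870948617 + 8801796420 = 15913252586951 → 255079359005249/15913252586951
APPEND 36: p_10 = 36·255079359005249 + 5928797018232 = 9188785721207196, q_10 = 36·15913252586951 + 369870948617 = 573246964078853 → 9188785721207196/573246964078853
APPEND 44: p_11 = 44·9188785721207196 + 255079359005249 = 404561651092121873, q_11 = 44·573246964078853 + 15913252586951 = 25238779672056483 → 404561651092121873/25238779672056483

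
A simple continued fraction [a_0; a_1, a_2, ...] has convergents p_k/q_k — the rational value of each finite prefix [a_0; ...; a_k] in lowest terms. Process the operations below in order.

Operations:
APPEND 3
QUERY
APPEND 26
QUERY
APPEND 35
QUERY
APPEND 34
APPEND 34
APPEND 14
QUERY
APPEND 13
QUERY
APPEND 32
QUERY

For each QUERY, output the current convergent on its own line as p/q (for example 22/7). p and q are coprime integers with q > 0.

APPEND 3: p_0 = 3·1 + 0 = 3, q_0 = 3·0 + 1 = 1 → 3/1
APPEND 26: p_1 = 26·3 + 1 = 79, q_1 = 26·1 + 0 = 26 → 79/26
APPEND 35: p_2 = 35·79 + 3 = 2768, q_2 = 35·26 + 1 = 911 → 2768/911
APPEND 34: p_3 = 34·2768 + 79 = 94191, q_3 = 34·911 + 26 = 31000 → 94191/31000
APPEND 34: p_4 = 34·94191 + 2768 = 3205262, q_4 = 34·31000 + 911 = 1054911 → 3205262/1054911
APPEND 14: p_5 = 14·3205262 + 94191 = 44967859, q_5 = 14·1054911 + 31000 = 14799754 → 44967859/14799754
APPEND 13: p_6 = 13·44967859 + 3205262 = 587787429, q_6 = 13·14799754 + 1054911 = 193451713 → 587787429/193451713
APPEND 32: p_7 = 32·587787429 + 44967859 = 18854165587, q_7 = 32·193451713 + 14799754 = 6205254570 → 18854165587/6205254570

3/1
79/26
2768/911
44967859/14799754
587787429/193451713
18854165587/6205254570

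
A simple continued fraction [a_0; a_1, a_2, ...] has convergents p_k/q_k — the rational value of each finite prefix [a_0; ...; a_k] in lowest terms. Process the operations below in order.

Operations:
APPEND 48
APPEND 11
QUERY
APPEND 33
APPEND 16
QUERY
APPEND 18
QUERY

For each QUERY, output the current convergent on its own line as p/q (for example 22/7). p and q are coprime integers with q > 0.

529/11
280609/5835
5068467/105394

APPEND 48: p_0 = 48·1 + 0 = 48, q_0 = 48·0 + 1 = 1 → 48/1
APPEND 11: p_1 = 11·48 + 1 = 529, q_1 = 11·1 + 0 = 11 → 529/11
APPEND 33: p_2 = 33·529 + 48 = 17505, q_2 = 33·11 + 1 = 364 → 17505/364
APPEND 16: p_3 = 16·17505 + 529 = 280609, q_3 = 16·364 + 11 = 5835 → 280609/5835
APPEND 18: p_4 = 18·280609 + 17505 = 5068467, q_4 = 18·5835 + 364 = 105394 → 5068467/105394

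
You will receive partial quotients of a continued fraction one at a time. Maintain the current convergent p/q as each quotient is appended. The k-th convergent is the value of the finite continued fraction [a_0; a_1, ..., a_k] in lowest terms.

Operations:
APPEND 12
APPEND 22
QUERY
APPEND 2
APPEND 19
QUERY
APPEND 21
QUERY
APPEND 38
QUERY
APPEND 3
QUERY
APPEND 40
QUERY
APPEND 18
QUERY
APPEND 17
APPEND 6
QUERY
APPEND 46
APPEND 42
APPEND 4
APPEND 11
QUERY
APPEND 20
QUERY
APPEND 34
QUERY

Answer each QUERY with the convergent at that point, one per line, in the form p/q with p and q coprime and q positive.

265/22
10563/877
222365/18462
8460433/702433
25603664/2125761
1032606993/85732873
18612529538/1545317475
1923286184372/159682097163
168873695659863891/14020849365919181
3392486881447267727/281663448856078646
115513427664866966609/9590578110472593145

APPEND 12: p_0 = 12·1 + 0 = 12, q_0 = 12·0 + 1 = 1 → 12/1
APPEND 22: p_1 = 22·12 + 1 = 265, q_1 = 22·1 + 0 = 22 → 265/22
APPEND 2: p_2 = 2·265 + 12 = 542, q_2 = 2·22 + 1 = 45 → 542/45
APPEND 19: p_3 = 19·542 + 265 = 10563, q_3 = 19·45 + 22 = 877 → 10563/877
APPEND 21: p_4 = 21·10563 + 542 = 222365, q_4 = 21·877 + 45 = 18462 → 222365/18462
APPEND 38: p_5 = 38·222365 + 10563 = 8460433, q_5 = 38·18462 + 877 = 702433 → 8460433/702433
APPEND 3: p_6 = 3·8460433 + 222365 = 25603664, q_6 = 3·702433 + 18462 = 2125761 → 25603664/2125761
APPEND 40: p_7 = 40·25603664 + 8460433 = 1032606993, q_7 = 40·2125761 + 702433 = 85732873 → 1032606993/85732873
APPEND 18: p_8 = 18·1032606993 + 25603664 = 18612529538, q_8 = 18·85732873 + 2125761 = 1545317475 → 18612529538/1545317475
APPEND 17: p_9 = 17·18612529538 + 1032606993 = 317445609139, q_9 = 17·1545317475 + 85732873 = 26356129948 → 317445609139/26356129948
APPEND 6: p_10 = 6·317445609139 + 18612529538 = 1923286184372, q_10 = 6·26356129948 + 1545317475 = 159682097163 → 1923286184372/159682097163
APPEND 46: p_11 = 46·1923286184372 + 317445609139 = 88788610090251, q_11 = 46·159682097163 + 26356129948 = 7371732599446 → 88788610090251/7371732599446
APPEND 42: p_12 = 42·88788610090251 + 1923286184372 = 3731044909974914, q_12 = 42·7371732599446 + 159682097163 = 309772451273895 → 3731044909974914/309772451273895
APPEND 4: p_13 = 4·3731044909974914 + 88788610090251 = 15012968249989907, q_13 = 4·309772451273895 + 7371732599446 = 1246461537695026 → 15012968249989907/1246461537695026
APPEND 11: p_14 = 11·15012968249989907 + 3731044909974914 = 168873695659863891, q_14 = 11·1246461537695026 + 309772451273895 = 14020849365919181 → 168873695659863891/14020849365919181
APPEND 20: p_15 = 20·168873695659863891 + 15012968249989907 = 3392486881447267727, q_15 = 20·14020849365919181 + 1246461537695026 = 281663448856078646 → 3392486881447267727/281663448856078646
APPEND 34: p_16 = 34·3392486881447267727 + 168873695659863891 = 115513427664866966609, q_16 = 34·281663448856078646 + 14020849365919181 = 9590578110472593145 → 115513427664866966609/9590578110472593145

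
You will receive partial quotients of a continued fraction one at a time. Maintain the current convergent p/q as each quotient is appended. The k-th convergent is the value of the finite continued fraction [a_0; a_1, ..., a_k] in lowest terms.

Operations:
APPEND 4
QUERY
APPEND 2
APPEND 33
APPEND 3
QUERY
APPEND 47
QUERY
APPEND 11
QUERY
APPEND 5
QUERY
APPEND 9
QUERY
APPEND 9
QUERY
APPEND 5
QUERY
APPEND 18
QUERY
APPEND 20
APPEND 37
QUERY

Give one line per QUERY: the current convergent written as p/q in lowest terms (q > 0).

APPEND 4: p_0 = 4·1 + 0 = 4, q_0 = 4·0 + 1 = 1 → 4/1
APPEND 2: p_1 = 2·4 + 1 = 9, q_1 = 2·1 + 0 = 2 → 9/2
APPEND 33: p_2 = 33·9 + 4 = 301, q_2 = 33·2 + 1 = 67 → 301/67
APPEND 3: p_3 = 3·301 + 9 = 912, q_3 = 3·67 + 2 = 203 → 912/203
APPEND 47: p_4 = 47·912 + 301 = 43165, q_4 = 47·203 + 67 = 9608 → 43165/9608
APPEND 11: p_5 = 11·43165 + 912 = 475727, q_5 = 11·9608 + 203 = 105891 → 475727/105891
APPEND 5: p_6 = 5·475727 + 43165 = 2421800, q_6 = 5·105891 + 9608 = 539063 → 2421800/539063
APPEND 9: p_7 = 9·2421800 + 475727 = 22271927, q_7 = 9·539063 + 105891 = 4957458 → 22271927/4957458
APPEND 9: p_8 = 9·22271927 + 2421800 = 202869143, q_8 = 9·4957458 + 539063 = 45156185 → 202869143/45156185
APPEND 5: p_9 = 5·202869143 + 22271927 = 1036617642, q_9 = 5·45156185 + 4957458 = 230738383 → 1036617642/230738383
APPEND 18: p_10 = 18·1036617642 + 202869143 = 18861986699, q_10 = 18·230738383 + 45156185 = 4198447079 → 18861986699/4198447079
APPEND 20: p_11 = 20·18861986699 + 1036617642 = 378276351622, q_11 = 20·4198447079 + 230738383 = 84199679963 → 378276351622/84199679963
APPEND 37: p_12 = 37·378276351622 + 18861986699 = 14015086996713, q_12 = 37·84199679963 + 4198447079 = 3119586605710 → 14015086996713/3119586605710

4/1
912/203
43165/9608
475727/105891
2421800/539063
22271927/4957458
202869143/45156185
1036617642/230738383
18861986699/4198447079
14015086996713/3119586605710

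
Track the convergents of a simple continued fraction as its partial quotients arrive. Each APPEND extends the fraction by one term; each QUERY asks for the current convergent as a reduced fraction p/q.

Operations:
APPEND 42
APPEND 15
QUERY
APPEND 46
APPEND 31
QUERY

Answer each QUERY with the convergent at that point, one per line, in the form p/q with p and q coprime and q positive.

631/15
901739/21436

APPEND 42: p_0 = 42·1 + 0 = 42, q_0 = 42·0 + 1 = 1 → 42/1
APPEND 15: p_1 = 15·42 + 1 = 631, q_1 = 15·1 + 0 = 15 → 631/15
APPEND 46: p_2 = 46·631 + 42 = 29068, q_2 = 46·15 + 1 = 691 → 29068/691
APPEND 31: p_3 = 31·29068 + 631 = 901739, q_3 = 31·691 + 15 = 21436 → 901739/21436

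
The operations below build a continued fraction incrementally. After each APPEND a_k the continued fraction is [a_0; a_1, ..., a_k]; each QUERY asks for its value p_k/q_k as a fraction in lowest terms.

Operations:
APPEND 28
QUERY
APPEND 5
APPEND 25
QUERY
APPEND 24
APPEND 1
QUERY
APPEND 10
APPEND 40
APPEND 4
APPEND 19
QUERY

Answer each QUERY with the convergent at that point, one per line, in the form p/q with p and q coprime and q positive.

28/1
3553/126
88966/3155
3028601609/107403256

APPEND 28: p_0 = 28·1 + 0 = 28, q_0 = 28·0 + 1 = 1 → 28/1
APPEND 5: p_1 = 5·28 + 1 = 141, q_1 = 5·1 + 0 = 5 → 141/5
APPEND 25: p_2 = 25·141 + 28 = 3553, q_2 = 25·5 + 1 = 126 → 3553/126
APPEND 24: p_3 = 24·3553 + 141 = 85413, q_3 = 24·126 + 5 = 3029 → 85413/3029
APPEND 1: p_4 = 1·85413 + 3553 = 88966, q_4 = 1·3029 + 126 = 3155 → 88966/3155
APPEND 10: p_5 = 10·88966 + 85413 = 975073, q_5 = 10·3155 + 3029 = 34579 → 975073/34579
APPEND 40: p_6 = 40·975073 + 88966 = 39091886, q_6 = 40·34579 + 3155 = 1386315 → 39091886/1386315
APPEND 4: p_7 = 4·39091886 + 975073 = 157342617, q_7 = 4·1386315 + 34579 = 5579839 → 157342617/5579839
APPEND 19: p_8 = 19·157342617 + 39091886 = 3028601609, q_8 = 19·5579839 + 1386315 = 107403256 → 3028601609/107403256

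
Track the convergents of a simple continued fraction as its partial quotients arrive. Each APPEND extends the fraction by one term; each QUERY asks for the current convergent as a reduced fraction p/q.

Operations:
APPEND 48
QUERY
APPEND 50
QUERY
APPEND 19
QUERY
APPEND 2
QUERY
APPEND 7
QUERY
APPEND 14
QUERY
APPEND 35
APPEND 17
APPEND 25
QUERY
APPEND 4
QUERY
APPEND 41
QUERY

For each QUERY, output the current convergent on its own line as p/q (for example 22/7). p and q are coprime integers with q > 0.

APPEND 48: p_0 = 48·1 + 0 = 48, q_0 = 48·0 + 1 = 1 → 48/1
APPEND 50: p_1 = 50·48 + 1 = 2401, q_1 = 50·1 + 0 = 50 → 2401/50
APPEND 19: p_2 = 19·2401 + 48 = 45667, q_2 = 19·50 + 1 = 951 → 45667/951
APPEND 2: p_3 = 2·45667 + 2401 = 93735, q_3 = 2·951 + 50 = 1952 → 93735/1952
APPEND 7: p_4 = 7·93735 + 45667 = 701812, q_4 = 7·1952 + 951 = 14615 → 701812/14615
APPEND 14: p_5 = 14·701812 + 93735 = 9919103, q_5 = 14·14615 + 1952 = 206562 → 9919103/206562
APPEND 35: p_6 = 35·9919103 + 701812 = 347870417, q_6 = 35·206562 + 14615 = 7244285 → 347870417/7244285
APPEND 17: p_7 = 17·347870417 + 9919103 = 5923716192, q_7 = 17·7244285 + 206562 = 123359407 → 5923716192/123359407
APPEND 25: p_8 = 25·5923716192 + 347870417 = 148440775217, q_8 = 25·123359407 + 7244285 = 3091229460 → 148440775217/3091229460
APPEND 4: p_9 = 4·148440775217 + 5923716192 = 599686817060, q_9 = 4·3091229460 + 123359407 = 12488277247 → 599686817060/12488277247
APPEND 41: p_10 = 41·599686817060 + 148440775217 = 24735600274677, q_10 = 41·12488277247 + 3091229460 = 515110596587 → 24735600274677/515110596587

48/1
2401/50
45667/951
93735/1952
701812/14615
9919103/206562
148440775217/3091229460
599686817060/12488277247
24735600274677/515110596587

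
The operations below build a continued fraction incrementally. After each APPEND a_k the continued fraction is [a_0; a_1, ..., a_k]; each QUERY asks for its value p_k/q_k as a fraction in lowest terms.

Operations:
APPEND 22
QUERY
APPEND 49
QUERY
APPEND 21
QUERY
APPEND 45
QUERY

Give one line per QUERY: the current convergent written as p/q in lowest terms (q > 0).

APPEND 22: p_0 = 22·1 + 0 = 22, q_0 = 22·0 + 1 = 1 → 22/1
APPEND 49: p_1 = 49·22 + 1 = 1079, q_1 = 49·1 + 0 = 49 → 1079/49
APPEND 21: p_2 = 21·1079 + 22 = 22681, q_2 = 21·49 + 1 = 1030 → 22681/1030
APPEND 45: p_3 = 45·22681 + 1079 = 1021724, q_3 = 45·1030 + 49 = 46399 → 1021724/46399

22/1
1079/49
22681/1030
1021724/46399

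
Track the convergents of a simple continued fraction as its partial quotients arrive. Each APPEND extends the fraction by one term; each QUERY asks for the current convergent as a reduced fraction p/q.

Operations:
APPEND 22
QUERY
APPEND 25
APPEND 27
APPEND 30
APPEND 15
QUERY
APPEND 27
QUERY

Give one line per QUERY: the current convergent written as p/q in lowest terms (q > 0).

22/1
6727714/305251
182095799/8262082

APPEND 22: p_0 = 22·1 + 0 = 22, q_0 = 22·0 + 1 = 1 → 22/1
APPEND 25: p_1 = 25·22 + 1 = 551, q_1 = 25·1 + 0 = 25 → 551/25
APPEND 27: p_2 = 27·551 + 22 = 14899, q_2 = 27·25 + 1 = 676 → 14899/676
APPEND 30: p_3 = 30·14899 + 551 = 447521, q_3 = 30·676 + 25 = 20305 → 447521/20305
APPEND 15: p_4 = 15·447521 + 14899 = 6727714, q_4 = 15·20305 + 676 = 305251 → 6727714/305251
APPEND 27: p_5 = 27·6727714 + 447521 = 182095799, q_5 = 27·305251 + 20305 = 8262082 → 182095799/8262082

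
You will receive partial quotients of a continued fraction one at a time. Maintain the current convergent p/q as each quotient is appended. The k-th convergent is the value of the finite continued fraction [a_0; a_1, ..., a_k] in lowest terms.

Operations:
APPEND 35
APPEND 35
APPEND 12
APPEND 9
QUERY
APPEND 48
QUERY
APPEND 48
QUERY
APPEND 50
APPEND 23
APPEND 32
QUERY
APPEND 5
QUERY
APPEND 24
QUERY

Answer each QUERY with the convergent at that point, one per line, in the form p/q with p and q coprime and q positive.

APPEND 35: p_0 = 35·1 + 0 = 35, q_0 = 35·0 + 1 = 1 → 35/1
APPEND 35: p_1 = 35·35 + 1 = 1226, q_1 = 35·1 + 0 = 35 → 1226/35
APPEND 12: p_2 = 12·1226 + 35 = 14747, q_2 = 12·35 + 1 = 421 → 14747/421
APPEND 9: p_3 = 9·14747 + 1226 = 133949, q_3 = 9·421 + 35 = 3824 → 133949/3824
APPEND 48: p_4 = 48·133949 + 14747 = 6444299, q_4 = 48·3824 + 421 = 183973 → 6444299/183973
APPEND 48: p_5 = 48·6444299 + 133949 = 309460301, q_5 = 48·183973 + 3824 = 8834528 → 309460301/8834528
APPEND 50: p_6 = 50·309460301 + 6444299 = 15479459349, q_6 = 50·8834528 + 183973 = 441910373 → 15479459349/441910373
APPEND 23: p_7 = 23·15479459349 + 309460301 = 356337025328, q_7 = 23·441910373 + 8834528 = 10172773107 → 356337025328/10172773107
APPEND 32: p_8 = 32·356337025328 + 15479459349 = 11418264269845, q_8 = 32·10172773107 + 441910373 = 325970649797 → 11418264269845/325970649797
APPEND 5: p_9 = 5·11418264269845 + 356337025328 = 57447658374553, q_9 = 5·325970649797 + 10172773107 = 1640026022092 → 57447658374553/1640026022092
APPEND 24: p_10 = 24·57447658374553 + 11418264269845 = 1390162065259117, q_10 = 24·1640026022092 + 325970649797 = 39686595180005 → 1390162065259117/39686595180005

133949/3824
6444299/183973
309460301/8834528
11418264269845/325970649797
57447658374553/1640026022092
1390162065259117/39686595180005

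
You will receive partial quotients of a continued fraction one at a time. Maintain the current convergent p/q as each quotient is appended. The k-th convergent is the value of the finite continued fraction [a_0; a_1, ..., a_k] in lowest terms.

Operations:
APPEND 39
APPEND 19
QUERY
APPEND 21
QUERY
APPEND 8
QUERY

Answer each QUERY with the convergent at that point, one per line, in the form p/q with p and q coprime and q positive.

APPEND 39: p_0 = 39·1 + 0 = 39, q_0 = 39·0 + 1 = 1 → 39/1
APPEND 19: p_1 = 19·39 + 1 = 742, q_1 = 19·1 + 0 = 19 → 742/19
APPEND 21: p_2 = 21·742 + 39 = 15621, q_2 = 21·19 + 1 = 400 → 15621/400
APPEND 8: p_3 = 8·15621 + 742 = 125710, q_3 = 8·400 + 19 = 3219 → 125710/3219

742/19
15621/400
125710/3219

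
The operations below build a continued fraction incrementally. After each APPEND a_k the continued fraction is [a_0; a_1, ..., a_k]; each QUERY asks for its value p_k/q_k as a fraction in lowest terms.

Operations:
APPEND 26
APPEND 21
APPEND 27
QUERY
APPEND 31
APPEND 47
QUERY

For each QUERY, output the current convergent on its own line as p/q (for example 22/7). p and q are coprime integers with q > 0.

14795/568
21596819/829131

APPEND 26: p_0 = 26·1 + 0 = 26, q_0 = 26·0 + 1 = 1 → 26/1
APPEND 21: p_1 = 21·26 + 1 = 547, q_1 = 21·1 + 0 = 21 → 547/21
APPEND 27: p_2 = 27·547 + 26 = 14795, q_2 = 27·21 + 1 = 568 → 14795/568
APPEND 31: p_3 = 31·14795 + 547 = 459192, q_3 = 31·568 + 21 = 17629 → 459192/17629
APPEND 47: p_4 = 47·459192 + 14795 = 21596819, q_4 = 47·17629 + 568 = 829131 → 21596819/829131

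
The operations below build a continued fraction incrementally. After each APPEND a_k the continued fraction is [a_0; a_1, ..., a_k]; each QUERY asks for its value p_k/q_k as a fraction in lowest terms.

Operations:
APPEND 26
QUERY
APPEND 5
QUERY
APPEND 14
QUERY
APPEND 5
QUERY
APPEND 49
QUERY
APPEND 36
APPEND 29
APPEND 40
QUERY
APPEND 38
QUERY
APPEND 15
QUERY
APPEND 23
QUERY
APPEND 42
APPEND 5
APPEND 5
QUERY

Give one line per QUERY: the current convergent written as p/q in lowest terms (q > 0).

26/1
131/5
1860/71
9431/360
463979/17711
19421974835/741375356
738520175284/28190781963
11097224604095/423603104801
255974686069469/9771062192386
281092758457913963/10729868905772268

APPEND 26: p_0 = 26·1 + 0 = 26, q_0 = 26·0 + 1 = 1 → 26/1
APPEND 5: p_1 = 5·26 + 1 = 131, q_1 = 5·1 + 0 = 5 → 131/5
APPEND 14: p_2 = 14·131 + 26 = 1860, q_2 = 14·5 + 1 = 71 → 1860/71
APPEND 5: p_3 = 5·1860 + 131 = 9431, q_3 = 5·71 + 5 = 360 → 9431/360
APPEND 49: p_4 = 49·9431 + 1860 = 463979, q_4 = 49·360 + 71 = 17711 → 463979/17711
APPEND 36: p_5 = 36·463979 + 9431 = 16712675, q_5 = 36·17711 + 360 = 637956 → 16712675/637956
APPEND 29: p_6 = 29·16712675 + 463979 = 485131554, q_6 = 29·637956 + 17711 = 18518435 → 485131554/18518435
APPEND 40: p_7 = 40·485131554 + 16712675 = 19421974835, q_7 = 40·18518435 + 637956 = 741375356 → 19421974835/741375356
APPEND 38: p_8 = 38·19421974835 + 485131554 = 738520175284, q_8 = 38·741375356 + 18518435 = 28190781963 → 738520175284/28190781963
APPEND 15: p_9 = 15·738520175284 + 19421974835 = 11097224604095, q_9 = 15·28190781963 + 741375356 = 423603104801 → 11097224604095/423603104801
APPEND 23: p_10 = 23·11097224604095 + 738520175284 = 255974686069469, q_10 = 23·423603104801 + 28190781963 = 9771062192386 → 255974686069469/9771062192386
APPEND 42: p_11 = 42·255974686069469 + 11097224604095 = 10762034039521793, q_11 = 42·9771062192386 + 423603104801 = 410808215185013 → 10762034039521793/410808215185013
APPEND 5: p_12 = 5·10762034039521793 + 255974686069469 = 54066144883678434, q_12 = 5·410808215185013 + 9771062192386 = 2063812138117451 → 54066144883678434/2063812138117451
APPEND 5: p_13 = 5·54066144883678434 + 10762034039521793 = 281092758457913963, q_13 = 5·2063812138117451 + 410808215185013 = 10729868905772268 → 281092758457913963/10729868905772268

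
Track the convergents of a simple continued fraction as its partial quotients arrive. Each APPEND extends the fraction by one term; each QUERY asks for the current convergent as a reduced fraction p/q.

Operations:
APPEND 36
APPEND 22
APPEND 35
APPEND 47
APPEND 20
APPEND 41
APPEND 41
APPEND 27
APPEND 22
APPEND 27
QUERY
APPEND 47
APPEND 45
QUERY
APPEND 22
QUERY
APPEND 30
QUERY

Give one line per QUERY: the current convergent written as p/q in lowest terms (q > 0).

APPEND 36: p_0 = 36·1 + 0 = 36, q_0 = 36·0 + 1 = 1 → 36/1
APPEND 22: p_1 = 22·36 + 1 = 793, q_1 = 22·1 + 0 = 22 → 793/22
APPEND 35: p_2 = 35·793 + 36 = 27791, q_2 = 35·22 + 1 = 771 → 27791/771
APPEND 47: p_3 = 47·27791 + 793 = 1306970, q_3 = 47·771 + 22 = 36259 → 1306970/36259
APPEND 20: p_4 = 20·1306970 + 27791 = 26167191, q_4 = 20·36259 + 771 = 725951 → 26167191/725951
APPEND 41: p_5 = 41·26167191 + 1306970 = 1074161801, q_5 = 41·725951 + 36259 = 29800250 → 1074161801/29800250
APPEND 41: p_6 = 41·1074161801 + 26167191 = 44066801032, q_6 = 41·29800250 + 725951 = 1222536201 → 44066801032/1222536201
APPEND 27: p_7 = 27·44066801032 + 1074161801 = 1190877789665, q_7 = 27·1222536201 + 29800250 = 33038277677 → 1190877789665/33038277677
APPEND 22: p_8 = 22·1190877789665 + 44066801032 = 26243378173662, q_8 = 22·33038277677 + 1222536201 = 728064645095 → 26243378173662/728064645095
APPEND 27: p_9 = 27·26243378173662 + 1190877789665 = 709762088478539, q_9 = 27·728064645095 + 33038277677 = 19690783695242 → 709762088478539/19690783695242
APPEND 47: p_10 = 47·709762088478539 + 26243378173662 = 33385061536664995, q_10 = 47·19690783695242 + 728064645095 = 926194898321469 → 33385061536664995/926194898321469
APPEND 45: p_11 = 45·33385061536664995 + 709762088478539 = 1503037531238403314, q_11 = 45·926194898321469 + 19690783695242 = 41698461208161347 → 1503037531238403314/41698461208161347
APPEND 22: p_12 = 22·1503037531238403314 + 33385061536664995 = 33100210748781537903, q_12 = 22·41698461208161347 + 926194898321469 = 918292341477871103 → 33100210748781537903/918292341477871103
APPEND 30: p_13 = 30·33100210748781537903 + 1503037531238403314 = 994509359994684540404, q_13 = 30·918292341477871103 + 41698461208161347 = 27590468705544294437 → 994509359994684540404/27590468705544294437

709762088478539/19690783695242
1503037531238403314/41698461208161347
33100210748781537903/918292341477871103
994509359994684540404/27590468705544294437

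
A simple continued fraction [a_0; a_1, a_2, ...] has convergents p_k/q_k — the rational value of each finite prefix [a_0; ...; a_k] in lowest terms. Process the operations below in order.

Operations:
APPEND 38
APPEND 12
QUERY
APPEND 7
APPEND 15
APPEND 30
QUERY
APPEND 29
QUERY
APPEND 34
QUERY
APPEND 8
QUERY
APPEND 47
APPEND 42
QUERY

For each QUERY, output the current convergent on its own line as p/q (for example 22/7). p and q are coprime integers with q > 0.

APPEND 38: p_0 = 38·1 + 0 = 38, q_0 = 38·0 + 1 = 1 → 38/1
APPEND 12: p_1 = 12·38 + 1 = 457, q_1 = 12·1 + 0 = 12 → 457/12
APPEND 7: p_2 = 7·457 + 38 = 3237, q_2 = 7·12 + 1 = 85 → 3237/85
APPEND 15: p_3 = 15·3237 + 457 = 49012, q_3 = 15·85 + 12 = 1287 → 49012/1287
APPEND 30: p_4 = 30·49012 + 3237 = 1473597, q_4 = 30·1287 + 85 = 38695 → 1473597/38695
APPEND 29: p_5 = 29·1473597 + 49012 = 42783325, q_5 = 29·38695 + 1287 = 1123442 → 42783325/1123442
APPEND 34: p_6 = 34·42783325 + 1473597 = 1456106647, q_6 = 34·1123442 + 38695 = 38235723 → 1456106647/38235723
APPEND 8: p_7 = 8·1456106647 + 42783325 = 11691636501, q_7 = 8·38235723 + 1123442 = 307009226 → 11691636501/307009226
APPEND 47: p_8 = 47·11691636501 + 1456106647 = 550963022194, q_8 = 47·307009226 + 38235723 = 14467669345 → 550963022194/14467669345
APPEND 42: p_9 = 42·550963022194 + 11691636501 = 23152138568649, q_9 = 42·14467669345 + 307009226 = 607949121716 → 23152138568649/607949121716

457/12
1473597/38695
42783325/1123442
1456106647/38235723
11691636501/307009226
23152138568649/607949121716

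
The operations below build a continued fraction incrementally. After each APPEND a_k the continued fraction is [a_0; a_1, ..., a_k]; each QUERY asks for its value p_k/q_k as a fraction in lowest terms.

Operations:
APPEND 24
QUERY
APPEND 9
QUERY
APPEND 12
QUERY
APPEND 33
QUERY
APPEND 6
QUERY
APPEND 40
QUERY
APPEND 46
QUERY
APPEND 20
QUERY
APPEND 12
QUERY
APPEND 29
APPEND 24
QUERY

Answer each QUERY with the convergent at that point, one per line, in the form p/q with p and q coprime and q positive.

APPEND 24: p_0 = 24·1 + 0 = 24, q_0 = 24·0 + 1 = 1 → 24/1
APPEND 9: p_1 = 9·24 + 1 = 217, q_1 = 9·1 + 0 = 9 → 217/9
APPEND 12: p_2 = 12·217 + 24 = 2628, q_2 = 12·9 + 1 = 109 → 2628/109
APPEND 33: p_3 = 33·2628 + 217 = 86941, q_3 = 33·109 + 9 = 3606 → 86941/3606
APPEND 6: p_4 = 6·86941 + 2628 = 524274, q_4 = 6·3606 + 109 = 21745 → 524274/21745
APPEND 40: p_5 = 40·524274 + 86941 = 21057901, q_5 = 40·21745 + 3606 = 873406 → 21057901/873406
APPEND 46: p_6 = 46·21057901 + 524274 = 969187720, q_6 = 46·873406 + 21745 = 40198421 → 969187720/40198421
APPEND 20: p_7 = 20·969187720 + 21057901 = 19404812301, q_7 = 20·40198421 + 873406 = 804841826 → 19404812301/804841826
APPEND 12: p_8 = 12·19404812301 + 969187720 = 233826935332, q_8 = 12·804841826 + 40198421 = 9698300333 → 233826935332/9698300333
APPEND 29: p_9 = 29·233826935332 + 19404812301 = 6800385936929, q_9 = 29·9698300333 + 804841826 = 282055551483 → 6800385936929/282055551483
APPEND 24: p_10 = 24·6800385936929 + 233826935332 = 163443089421628, q_10 = 24·282055551483 + 9698300333 = 6779031535925 → 163443089421628/6779031535925

24/1
217/9
2628/109
86941/3606
524274/21745
21057901/873406
969187720/40198421
19404812301/804841826
233826935332/9698300333
163443089421628/6779031535925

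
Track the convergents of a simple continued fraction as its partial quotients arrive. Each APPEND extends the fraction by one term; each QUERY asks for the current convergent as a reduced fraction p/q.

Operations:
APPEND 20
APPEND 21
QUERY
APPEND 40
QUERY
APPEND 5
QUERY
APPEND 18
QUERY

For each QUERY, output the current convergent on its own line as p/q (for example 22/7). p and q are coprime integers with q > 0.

APPEND 20: p_0 = 20·1 + 0 = 20, q_0 = 20·0 + 1 = 1 → 20/1
APPEND 21: p_1 = 21·20 + 1 = 421, q_1 = 21·1 + 0 = 21 → 421/21
APPEND 40: p_2 = 40·421 + 20 = 16860, q_2 = 40·21 + 1 = 841 → 16860/841
APPEND 5: p_3 = 5·16860 + 421 = 84721, q_3 = 5·841 + 21 = 4226 → 84721/4226
APPEND 18: p_4 = 18·84721 + 16860 = 1541838, q_4 = 18·4226 + 841 = 76909 → 1541838/76909

421/21
16860/841
84721/4226
1541838/76909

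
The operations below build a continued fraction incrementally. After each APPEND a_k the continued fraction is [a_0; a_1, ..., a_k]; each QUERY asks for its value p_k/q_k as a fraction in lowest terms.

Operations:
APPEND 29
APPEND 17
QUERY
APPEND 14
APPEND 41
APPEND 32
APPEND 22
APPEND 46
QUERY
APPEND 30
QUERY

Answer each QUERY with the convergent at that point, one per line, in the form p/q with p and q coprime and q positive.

494/17
9266463703/318889099
278195157375/9573598508

APPEND 29: p_0 = 29·1 + 0 = 29, q_0 = 29·0 + 1 = 1 → 29/1
APPEND 17: p_1 = 17·29 + 1 = 494, q_1 = 17·1 + 0 = 17 → 494/17
APPEND 14: p_2 = 14·494 + 29 = 6945, q_2 = 14·17 + 1 = 239 → 6945/239
APPEND 41: p_3 = 41·6945 + 494 = 285239, q_3 = 41·239 + 17 = 9816 → 285239/9816
APPEND 32: p_4 = 32·285239 + 6945 = 9134593, q_4 = 32·9816 + 239 = 314351 → 9134593/314351
APPEND 22: p_5 = 22·9134593 + 285239 = 201246285, q_5 = 22·314351 + 9816 = 6925538 → 201246285/6925538
APPEND 46: p_6 = 46·201246285 + 9134593 = 9266463703, q_6 = 46·6925538 + 314351 = 318889099 → 9266463703/318889099
APPEND 30: p_7 = 30·9266463703 + 201246285 = 278195157375, q_7 = 30·318889099 + 6925538 = 9573598508 → 278195157375/9573598508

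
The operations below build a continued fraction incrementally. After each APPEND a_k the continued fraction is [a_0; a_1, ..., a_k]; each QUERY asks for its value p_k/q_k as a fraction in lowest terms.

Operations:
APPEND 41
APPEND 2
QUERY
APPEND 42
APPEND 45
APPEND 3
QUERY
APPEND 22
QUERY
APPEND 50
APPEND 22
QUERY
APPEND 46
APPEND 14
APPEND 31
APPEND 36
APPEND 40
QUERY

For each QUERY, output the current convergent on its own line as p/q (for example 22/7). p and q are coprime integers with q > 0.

APPEND 41: p_0 = 41·1 + 0 = 41, q_0 = 41·0 + 1 = 1 → 41/1
APPEND 2: p_1 = 2·41 + 1 = 83, q_1 = 2·1 + 0 = 2 → 83/2
APPEND 42: p_2 = 42·83 + 41 = 3527, q_2 = 42·2 + 1 = 85 → 3527/85
APPEND 45: p_3 = 45·3527 + 83 = 158798, q_3 = 45·85 + 2 = 3827 → 158798/3827
APPEND 3: p_4 = 3·158798 + 3527 = 479921, q_4 = 3·3827 + 85 = 11566 → 479921/11566
APPEND 22: p_5 = 22·479921 + 158798 = 10717060, q_5 = 22·11566 + 3827 = 258279 → 10717060/258279
APPEND 50: p_6 = 50·10717060 + 479921 = 536332921, q_6 = 50·258279 + 11566 = 12925516 → 536332921/12925516
APPEND 22: p_7 = 22·536332921 + 10717060 = 11810041322, q_7 = 22·12925516 + 258279 = 284619631 → 11810041322/284619631
APPEND 46: p_8 = 46·11810041322 + 536332921 = 543798233733, q_8 = 46·284619631 + 12925516 = 13105428542 → 543798233733/13105428542
APPEND 14: p_9 = 14·543798233733 + 11810041322 = 7624985313584, q_9 = 14·13105428542 + 284619631 = 183760619219 → 7624985313584/183760619219
APPEND 31: p_10 = 31·7624985313584 + 543798233733 = 236918342954837, q_10 = 31·183760619219 + 13105428542 = 5709684624331 → 236918342954837/5709684624331
APPEND 36: p_11 = 36·236918342954837 + 7624985313584 = 8536685331687716, q_11 = 36·5709684624331 + 183760619219 = 205732407095135 → 8536685331687716/205732407095135
APPEND 40: p_12 = 40·8536685331687716 + 236918342954837 = 341704331610463477, q_12 = 40·205732407095135 + 5709684624331 = 8235005968429731 → 341704331610463477/8235005968429731

83/2
479921/11566
10717060/258279
11810041322/284619631
341704331610463477/8235005968429731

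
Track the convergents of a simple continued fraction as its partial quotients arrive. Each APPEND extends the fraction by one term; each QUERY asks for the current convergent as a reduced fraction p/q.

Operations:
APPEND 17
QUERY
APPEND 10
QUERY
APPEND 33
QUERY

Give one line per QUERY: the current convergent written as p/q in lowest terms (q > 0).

17/1
171/10
5660/331

APPEND 17: p_0 = 17·1 + 0 = 17, q_0 = 17·0 + 1 = 1 → 17/1
APPEND 10: p_1 = 10·17 + 1 = 171, q_1 = 10·1 + 0 = 10 → 171/10
APPEND 33: p_2 = 33·171 + 17 = 5660, q_2 = 33·10 + 1 = 331 → 5660/331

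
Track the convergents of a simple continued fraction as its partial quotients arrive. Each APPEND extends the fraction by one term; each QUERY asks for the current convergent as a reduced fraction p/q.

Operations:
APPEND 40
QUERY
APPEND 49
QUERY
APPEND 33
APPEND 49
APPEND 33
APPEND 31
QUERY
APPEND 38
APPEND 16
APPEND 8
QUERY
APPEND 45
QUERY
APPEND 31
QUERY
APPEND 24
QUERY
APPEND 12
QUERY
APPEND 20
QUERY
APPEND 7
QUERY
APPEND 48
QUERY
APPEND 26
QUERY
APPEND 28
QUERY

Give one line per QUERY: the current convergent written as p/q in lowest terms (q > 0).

40/1
1961/49
3253061935/81285102
15986057824493/399447771609
721355394181672/18024694262179
22378003277456325/559164969899158
537793434053133472/13437983971841971
6475899211915057989/161814972632002810
130055777672354293252/3249737436611898171
916866342918395110753/22909977028915290007
44139640237755319609396/1102928634824545818507
1148547512524556704955049/28699054482467106571189
32203469990925343058350768/804676454143903529811799

APPEND 40: p_0 = 40·1 + 0 = 40, q_0 = 40·0 + 1 = 1 → 40/1
APPEND 49: p_1 = 49·40 + 1 = 1961, q_1 = 49·1 + 0 = 49 → 1961/49
APPEND 33: p_2 = 33·1961 + 40 = 64753, q_2 = 33·49 + 1 = 1618 → 64753/1618
APPEND 49: p_3 = 49·64753 + 1961 = 3174858, q_3 = 49·1618 + 49 = 79331 → 3174858/79331
APPEND 33: p_4 = 33·3174858 + 64753 = 104835067, q_4 = 33·79331 + 1618 = 2619541 → 104835067/2619541
APPEND 31: p_5 = 31·104835067 + 3174858 = 3253061935, q_5 = 31·2619541 + 79331 = 81285102 → 3253061935/81285102
APPEND 38: p_6 = 38·3253061935 + 104835067 = 123721188597, q_6 = 38·81285102 + 2619541 = 3091453417 → 123721188597/3091453417
APPEND 16: p_7 = 16·123721188597 + 3253061935 = 1982792079487, q_7 = 16·3091453417 + 81285102 = 49544539774 → 1982792079487/49544539774
APPEND 8: p_8 = 8·1982792079487 + 123721188597 = 15986057824493, q_8 = 8·49544539774 + 3091453417 = 399447771609 → 15986057824493/399447771609
APPEND 45: p_9 = 45·15986057824493 + 1982792079487 = 721355394181672, q_9 = 45·399447771609 + 49544539774 = 18024694262179 → 721355394181672/18024694262179
APPEND 31: p_10 = 31·721355394181672 + 15986057824493 = 22378003277456325, q_10 = 31·18024694262179 + 399447771609 = 559164969899158 → 22378003277456325/559164969899158
APPEND 24: p_11 = 24·22378003277456325 + 721355394181672 = 537793434053133472, q_11 = 24·559164969899158 + 18024694262179 = 13437983971841971 → 537793434053133472/13437983971841971
APPEND 12: p_12 = 12·537793434053133472 + 22378003277456325 = 6475899211915057989, q_12 = 12·13437983971841971 + 559164969899158 = 161814972632002810 → 6475899211915057989/161814972632002810
APPEND 20: p_13 = 20·6475899211915057989 + 537793434053133472 = 130055777672354293252, q_13 = 20·161814972632002810 + 13437983971841971 = 3249737436611898171 → 130055777672354293252/3249737436611898171
APPEND 7: p_14 = 7·130055777672354293252 + 6475899211915057989 = 916866342918395110753, q_14 = 7·3249737436611898171 + 161814972632002810 = 22909977028915290007 → 916866342918395110753/22909977028915290007
APPEND 48: p_15 = 48·916866342918395110753 + 130055777672354293252 = 44139640237755319609396, q_15 = 48·22909977028915290007 + 3249737436611898171 = 1102928634824545818507 → 44139640237755319609396/1102928634824545818507
APPEND 26: p_16 = 26·44139640237755319609396 + 916866342918395110753 = 1148547512524556704955049, q_16 = 26·1102928634824545818507 + 22909977028915290007 = 28699054482467106571189 → 1148547512524556704955049/28699054482467106571189
APPEND 28: p_17 = 28·1148547512524556704955049 + 44139640237755319609396 = 32203469990925343058350768, q_17 = 28·28699054482467106571189 + 1102928634824545818507 = 804676454143903529811799 → 32203469990925343058350768/804676454143903529811799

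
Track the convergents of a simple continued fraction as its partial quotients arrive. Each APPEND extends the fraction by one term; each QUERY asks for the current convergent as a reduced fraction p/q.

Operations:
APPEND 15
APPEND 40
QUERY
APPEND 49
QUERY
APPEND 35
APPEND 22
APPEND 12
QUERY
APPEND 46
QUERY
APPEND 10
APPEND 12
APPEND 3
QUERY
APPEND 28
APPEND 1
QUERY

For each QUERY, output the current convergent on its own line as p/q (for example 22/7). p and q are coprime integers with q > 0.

APPEND 15: p_0 = 15·1 + 0 = 15, q_0 = 15·0 + 1 = 1 → 15/1
APPEND 40: p_1 = 40·15 + 1 = 601, q_1 = 40·1 + 0 = 40 → 601/40
APPEND 49: p_2 = 49·601 + 15 = 29464, q_2 = 49·40 + 1 = 1961 → 29464/1961
APPEND 35: p_3 = 35·29464 + 601 = 1031841, q_3 = 35·1961 + 40 = 68675 → 1031841/68675
APPEND 22: p_4 = 22·1031841 + 29464 = 22729966, q_4 = 22·68675 + 1961 = 1512811 → 22729966/1512811
APPEND 12: p_5 = 12·22729966 + 1031841 = 273791433, q_5 = 12·1512811 + 68675 = 18222407 → 273791433/18222407
APPEND 46: p_6 = 46·273791433 + 22729966 = 12617135884, q_6 = 46·18222407 + 1512811 = 839743533 → 12617135884/839743533
APPEND 10: p_7 = 10·12617135884 + 273791433 = 126445150273, q_7 = 10·839743533 + 18222407 = 8415657737 → 126445150273/8415657737
APPEND 12: p_8 = 12·126445150273 + 12617135884 = 1529958939160, q_8 = 12·8415657737 + 839743533 = 101827636377 → 1529958939160/101827636377
APPEND 3: p_9 = 3·1529958939160 + 126445150273 = 4716321967753, q_9 = 3·101827636377 + 8415657737 = 313898566868 → 4716321967753/313898566868
APPEND 28: p_10 = 28·4716321967753 + 1529958939160 = 133586974036244, q_10 = 28·313898566868 + 101827636377 = 8890987508681 → 133586974036244/8890987508681
APPEND 1: p_11 = 1·133586974036244 + 4716321967753 = 138303296003997, q_11 = 1·8890987508681 + 313898566868 = 9204886075549 → 138303296003997/9204886075549

601/40
29464/1961
273791433/18222407
12617135884/839743533
4716321967753/313898566868
138303296003997/9204886075549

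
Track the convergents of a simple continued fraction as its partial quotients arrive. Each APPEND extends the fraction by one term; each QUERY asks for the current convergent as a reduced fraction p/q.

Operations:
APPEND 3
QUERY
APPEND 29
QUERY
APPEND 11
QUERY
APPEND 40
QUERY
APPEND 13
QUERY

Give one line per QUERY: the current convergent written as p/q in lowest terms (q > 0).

APPEND 3: p_0 = 3·1 + 0 = 3, q_0 = 3·0 + 1 = 1 → 3/1
APPEND 29: p_1 = 29·3 + 1 = 88, q_1 = 29·1 + 0 = 29 → 88/29
APPEND 11: p_2 = 11·88 + 3 = 971, q_2 = 11·29 + 1 = 320 → 971/320
APPEND 40: p_3 = 40·971 + 88 = 38928, q_3 = 40·320 + 29 = 12829 → 38928/12829
APPEND 13: p_4 = 13·38928 + 971 = 507035, q_4 = 13·12829 + 320 = 167097 → 507035/167097

3/1
88/29
971/320
38928/12829
507035/167097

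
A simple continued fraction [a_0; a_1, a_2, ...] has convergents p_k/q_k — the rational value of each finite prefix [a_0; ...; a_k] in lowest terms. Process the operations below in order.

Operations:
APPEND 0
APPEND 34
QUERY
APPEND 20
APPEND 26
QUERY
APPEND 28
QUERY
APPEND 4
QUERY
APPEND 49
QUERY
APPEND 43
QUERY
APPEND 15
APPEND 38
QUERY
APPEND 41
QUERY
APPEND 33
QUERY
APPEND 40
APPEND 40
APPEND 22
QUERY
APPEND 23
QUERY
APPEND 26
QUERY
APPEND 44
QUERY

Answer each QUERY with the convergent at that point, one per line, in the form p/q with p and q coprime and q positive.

1/34
521/17740
14608/497401
58953/2007344
2903305/98857257
124901068/4252869395
71428835418/2432145000311
2930458671463/99781836910933
96776564993697/3295232763061100
3415116968897302517/116284405489379040173
78702746783539725308/2679820985182855182399
2049686533340930160525/69791630020243613782547
90264910213784466788408/3073511541875901861614467

APPEND 0: p_0 = 0·1 + 0 = 0, q_0 = 0·0 + 1 = 1 → 0/1
APPEND 34: p_1 = 34·0 + 1 = 1, q_1 = 34·1 + 0 = 34 → 1/34
APPEND 20: p_2 = 20·1 + 0 = 20, q_2 = 20·34 + 1 = 681 → 20/681
APPEND 26: p_3 = 26·20 + 1 = 521, q_3 = 26·681 + 34 = 17740 → 521/17740
APPEND 28: p_4 = 28·521 + 20 = 14608, q_4 = 28·17740 + 681 = 497401 → 14608/497401
APPEND 4: p_5 = 4·14608 + 521 = 58953, q_5 = 4·497401 + 17740 = 2007344 → 58953/2007344
APPEND 49: p_6 = 49·58953 + 14608 = 2903305, q_6 = 49·2007344 + 497401 = 98857257 → 2903305/98857257
APPEND 43: p_7 = 43·2903305 + 58953 = 124901068, q_7 = 43·98857257 + 2007344 = 4252869395 → 124901068/4252869395
APPEND 15: p_8 = 15·124901068 + 2903305 = 1876419325, q_8 = 15·4252869395 + 98857257 = 63891898182 → 1876419325/63891898182
APPEND 38: p_9 = 38·1876419325 + 124901068 = 71428835418, q_9 = 38·63891898182 + 4252869395 = 2432145000311 → 71428835418/2432145000311
APPEND 41: p_10 = 41·71428835418 + 1876419325 = 2930458671463, q_10 = 41·2432145000311 + 63891898182 = 99781836910933 → 2930458671463/99781836910933
APPEND 33: p_11 = 33·2930458671463 + 71428835418 = 96776564993697, q_11 = 33·99781836910933 + 2432145000311 = 3295232763061100 → 96776564993697/3295232763061100
APPEND 40: p_12 = 40·96776564993697 + 2930458671463 = 3873993058419343, q_12 = 40·3295232763061100 + 99781836910933 = 131909092359354933 → 3873993058419343/131909092359354933
APPEND 40: p_13 = 40·3873993058419343 + 96776564993697 = 155056498901767417, q_13 = 40·131909092359354933 + 3295232763061100 = 5279658927137258420 → 155056498901767417/5279658927137258420
APPEND 22: p_14 = 22·155056498901767417 + 3873993058419343 = 3415116968897302517, q_14 = 22·5279658927137258420 + 131909092359354933 = 116284405489379040173 → 3415116968897302517/116284405489379040173
APPEND 23: p_15 = 23·3415116968897302517 + 155056498901767417 = 78702746783539725308, q_15 = 23·116284405489379040173 + 5279658927137258420 = 2679820985182855182399 → 78702746783539725308/2679820985182855182399
APPEND 26: p_16 = 26·78702746783539725308 + 3415116968897302517 = 2049686533340930160525, q_16 = 26·2679820985182855182399 + 116284405489379040173 = 69791630020243613782547 → 2049686533340930160525/69791630020243613782547
APPEND 44: p_17 = 44·2049686533340930160525 + 78702746783539725308 = 90264910213784466788408, q_17 = 44·69791630020243613782547 + 2679820985182855182399 = 3073511541875901861614467 → 90264910213784466788408/3073511541875901861614467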